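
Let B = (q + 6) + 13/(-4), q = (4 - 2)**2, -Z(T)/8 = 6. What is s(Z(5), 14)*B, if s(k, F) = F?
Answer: 189/2 ≈ 94.500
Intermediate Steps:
Z(T) = -48 (Z(T) = -8*6 = -48)
q = 4 (q = 2**2 = 4)
B = 27/4 (B = (4 + 6) + 13/(-4) = 10 + 13*(-1/4) = 10 - 13/4 = 27/4 ≈ 6.7500)
s(Z(5), 14)*B = 14*(27/4) = 189/2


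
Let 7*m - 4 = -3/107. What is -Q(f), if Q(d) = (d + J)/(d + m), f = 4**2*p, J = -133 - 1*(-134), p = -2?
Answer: -23219/23543 ≈ -0.98624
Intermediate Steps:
m = 425/749 (m = 4/7 + (-3/107)/7 = 4/7 + (-3*1/107)/7 = 4/7 + (1/7)*(-3/107) = 4/7 - 3/749 = 425/749 ≈ 0.56742)
J = 1 (J = -133 + 134 = 1)
f = -32 (f = 4**2*(-2) = 16*(-2) = -32)
Q(d) = (1 + d)/(425/749 + d) (Q(d) = (d + 1)/(d + 425/749) = (1 + d)/(425/749 + d))
-Q(f) = -749*(1 - 32)/(425 + 749*(-32)) = -749*(-31)/(425 - 23968) = -749*(-31)/(-23543) = -749*(-1)*(-31)/23543 = -1*23219/23543 = -23219/23543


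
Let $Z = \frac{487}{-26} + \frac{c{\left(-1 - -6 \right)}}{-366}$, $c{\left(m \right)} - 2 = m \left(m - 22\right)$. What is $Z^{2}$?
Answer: $\frac{1937848441}{5659641} \approx 342.4$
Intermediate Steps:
$c{\left(m \right)} = 2 + m \left(-22 + m\right)$ ($c{\left(m \right)} = 2 + m \left(m - 22\right) = 2 + m \left(-22 + m\right)$)
$Z = - \frac{44021}{2379}$ ($Z = \frac{487}{-26} + \frac{2 + \left(-1 - -6\right)^{2} - 22 \left(-1 - -6\right)}{-366} = 487 \left(- \frac{1}{26}\right) + \left(2 + \left(-1 + 6\right)^{2} - 22 \left(-1 + 6\right)\right) \left(- \frac{1}{366}\right) = - \frac{487}{26} + \left(2 + 5^{2} - 110\right) \left(- \frac{1}{366}\right) = - \frac{487}{26} + \left(2 + 25 - 110\right) \left(- \frac{1}{366}\right) = - \frac{487}{26} - - \frac{83}{366} = - \frac{487}{26} + \frac{83}{366} = - \frac{44021}{2379} \approx -18.504$)
$Z^{2} = \left(- \frac{44021}{2379}\right)^{2} = \frac{1937848441}{5659641}$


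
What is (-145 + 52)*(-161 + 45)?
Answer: 10788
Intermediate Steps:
(-145 + 52)*(-161 + 45) = -93*(-116) = 10788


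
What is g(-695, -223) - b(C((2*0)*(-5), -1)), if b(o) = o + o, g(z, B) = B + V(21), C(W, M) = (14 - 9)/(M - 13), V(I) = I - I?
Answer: -1556/7 ≈ -222.29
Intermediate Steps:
V(I) = 0
C(W, M) = 5/(-13 + M)
g(z, B) = B (g(z, B) = B + 0 = B)
b(o) = 2*o
g(-695, -223) - b(C((2*0)*(-5), -1)) = -223 - 2*5/(-13 - 1) = -223 - 2*5/(-14) = -223 - 2*5*(-1/14) = -223 - 2*(-5)/14 = -223 - 1*(-5/7) = -223 + 5/7 = -1556/7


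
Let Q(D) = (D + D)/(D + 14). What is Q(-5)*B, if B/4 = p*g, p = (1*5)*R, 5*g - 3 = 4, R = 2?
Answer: -560/9 ≈ -62.222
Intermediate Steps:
g = 7/5 (g = ⅗ + (⅕)*4 = ⅗ + ⅘ = 7/5 ≈ 1.4000)
p = 10 (p = (1*5)*2 = 5*2 = 10)
Q(D) = 2*D/(14 + D) (Q(D) = (2*D)/(14 + D) = 2*D/(14 + D))
B = 56 (B = 4*(10*(7/5)) = 4*14 = 56)
Q(-5)*B = (2*(-5)/(14 - 5))*56 = (2*(-5)/9)*56 = (2*(-5)*(⅑))*56 = -10/9*56 = -560/9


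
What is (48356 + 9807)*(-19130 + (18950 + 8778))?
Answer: 500085474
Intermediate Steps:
(48356 + 9807)*(-19130 + (18950 + 8778)) = 58163*(-19130 + 27728) = 58163*8598 = 500085474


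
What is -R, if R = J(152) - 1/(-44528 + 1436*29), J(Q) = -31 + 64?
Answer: -95173/2884 ≈ -33.000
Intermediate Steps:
J(Q) = 33
R = 95173/2884 (R = 33 - 1/(-44528 + 1436*29) = 33 - 1/(-44528 + 41644) = 33 - 1/(-2884) = 33 - 1*(-1/2884) = 33 + 1/2884 = 95173/2884 ≈ 33.000)
-R = -1*95173/2884 = -95173/2884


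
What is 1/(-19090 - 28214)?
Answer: -1/47304 ≈ -2.1140e-5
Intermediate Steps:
1/(-19090 - 28214) = 1/(-47304) = -1/47304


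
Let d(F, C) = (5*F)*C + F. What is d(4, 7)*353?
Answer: 50832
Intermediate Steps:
d(F, C) = F + 5*C*F (d(F, C) = 5*C*F + F = F + 5*C*F)
d(4, 7)*353 = (4*(1 + 5*7))*353 = (4*(1 + 35))*353 = (4*36)*353 = 144*353 = 50832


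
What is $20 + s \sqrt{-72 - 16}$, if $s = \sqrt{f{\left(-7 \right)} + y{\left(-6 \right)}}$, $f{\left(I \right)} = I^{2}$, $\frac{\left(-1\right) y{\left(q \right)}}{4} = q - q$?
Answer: $20 + 14 i \sqrt{22} \approx 20.0 + 65.666 i$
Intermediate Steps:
$y{\left(q \right)} = 0$ ($y{\left(q \right)} = - 4 \left(q - q\right) = \left(-4\right) 0 = 0$)
$s = 7$ ($s = \sqrt{\left(-7\right)^{2} + 0} = \sqrt{49 + 0} = \sqrt{49} = 7$)
$20 + s \sqrt{-72 - 16} = 20 + 7 \sqrt{-72 - 16} = 20 + 7 \sqrt{-88} = 20 + 7 \cdot 2 i \sqrt{22} = 20 + 14 i \sqrt{22}$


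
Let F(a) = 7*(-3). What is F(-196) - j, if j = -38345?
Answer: 38324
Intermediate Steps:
F(a) = -21
F(-196) - j = -21 - 1*(-38345) = -21 + 38345 = 38324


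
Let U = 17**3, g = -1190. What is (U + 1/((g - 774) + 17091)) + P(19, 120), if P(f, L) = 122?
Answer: 76164446/15127 ≈ 5035.0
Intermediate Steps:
U = 4913
(U + 1/((g - 774) + 17091)) + P(19, 120) = (4913 + 1/((-1190 - 774) + 17091)) + 122 = (4913 + 1/(-1964 + 17091)) + 122 = (4913 + 1/15127) + 122 = 74318952/15127 + 122 = 76164446/15127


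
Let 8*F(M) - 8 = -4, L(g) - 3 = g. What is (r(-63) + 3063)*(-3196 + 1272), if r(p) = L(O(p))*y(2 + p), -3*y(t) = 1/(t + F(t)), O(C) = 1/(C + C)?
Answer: -134772590576/22869 ≈ -5.8932e+6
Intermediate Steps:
O(C) = 1/(2*C)
L(g) = 3 + g
F(M) = ½ (F(M) = 1 + (⅛)*(-4) = 1 - ½ = ½)
y(t) = -1/(3*(½ + t)) (y(t) = -1/(3*(t + ½)) = -1/(3*(½ + t)))
r(p) = -2*(3 + 1/(2*p))/(15 + 6*p) (r(p) = (3 + 1/(2*p))*(-2/(3 + 6*(2 + p))) = (3 + 1/(2*p))*(-2/(3 + (12 + 6*p))) = (3 + 1/(2*p))*(-2/(15 + 6*p)) = -2*(3 + 1/(2*p))/(15 + 6*p))
(r(-63) + 3063)*(-3196 + 1272) = ((⅓)*(-1 - 6*(-63))/(-63*(5 + 2*(-63))) + 3063)*(-3196 + 1272) = ((⅓)*(-1/63)*(-1 + 378)/(5 - 126) + 3063)*(-1924) = ((⅓)*(-1/63)*377/(-121) + 3063)*(-1924) = ((⅓)*(-1/63)*(-1/121)*377 + 3063)*(-1924) = (377/22869 + 3063)*(-1924) = (70048124/22869)*(-1924) = -134772590576/22869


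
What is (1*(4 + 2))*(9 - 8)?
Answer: 6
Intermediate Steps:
(1*(4 + 2))*(9 - 8) = (1*6)*1 = 6*1 = 6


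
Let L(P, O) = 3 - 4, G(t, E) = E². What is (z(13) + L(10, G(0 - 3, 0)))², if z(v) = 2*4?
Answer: 49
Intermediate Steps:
z(v) = 8
L(P, O) = -1
(z(13) + L(10, G(0 - 3, 0)))² = (8 - 1)² = 7² = 49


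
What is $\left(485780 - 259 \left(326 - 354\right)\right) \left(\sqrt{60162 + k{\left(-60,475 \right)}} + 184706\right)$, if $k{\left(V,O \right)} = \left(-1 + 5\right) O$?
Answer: $91065968592 + 493032 \sqrt{62062} \approx 9.1189 \cdot 10^{10}$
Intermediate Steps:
$k{\left(V,O \right)} = 4 O$
$\left(485780 - 259 \left(326 - 354\right)\right) \left(\sqrt{60162 + k{\left(-60,475 \right)}} + 184706\right) = \left(485780 - 259 \left(326 - 354\right)\right) \left(\sqrt{60162 + 4 \cdot 475} + 184706\right) = \left(485780 - -7252\right) \left(\sqrt{60162 + 1900} + 184706\right) = \left(485780 + 7252\right) \left(\sqrt{62062} + 184706\right) = 493032 \left(184706 + \sqrt{62062}\right) = 91065968592 + 493032 \sqrt{62062}$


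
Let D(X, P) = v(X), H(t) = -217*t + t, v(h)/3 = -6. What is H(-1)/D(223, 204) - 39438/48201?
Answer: -205950/16067 ≈ -12.818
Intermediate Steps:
v(h) = -18 (v(h) = 3*(-6) = -18)
H(t) = -216*t
D(X, P) = -18
H(-1)/D(223, 204) - 39438/48201 = -216*(-1)/(-18) - 39438/48201 = 216*(-1/18) - 39438*1/48201 = -12 - 13146/16067 = -205950/16067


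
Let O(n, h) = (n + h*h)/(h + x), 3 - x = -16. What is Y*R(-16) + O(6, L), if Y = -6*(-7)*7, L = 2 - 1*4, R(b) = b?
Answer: -79958/17 ≈ -4703.4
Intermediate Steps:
L = -2 (L = 2 - 4 = -2)
x = 19 (x = 3 - 1*(-16) = 3 + 16 = 19)
Y = 294 (Y = 42*7 = 294)
O(n, h) = (n + h**2)/(19 + h) (O(n, h) = (n + h*h)/(h + 19) = (n + h**2)/(19 + h))
Y*R(-16) + O(6, L) = 294*(-16) + (6 + (-2)**2)/(19 - 2) = -4704 + (6 + 4)/17 = -4704 + (1/17)*10 = -4704 + 10/17 = -79958/17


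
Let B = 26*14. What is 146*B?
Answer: 53144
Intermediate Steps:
B = 364
146*B = 146*364 = 53144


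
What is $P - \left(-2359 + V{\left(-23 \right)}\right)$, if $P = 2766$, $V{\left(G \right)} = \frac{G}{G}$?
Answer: $5124$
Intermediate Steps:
$V{\left(G \right)} = 1$
$P - \left(-2359 + V{\left(-23 \right)}\right) = 2766 + \left(2359 - 1\right) = 2766 + 2358 = 5124$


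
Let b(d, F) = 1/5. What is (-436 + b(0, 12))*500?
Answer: -217900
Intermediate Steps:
b(d, F) = ⅕
(-436 + b(0, 12))*500 = (-436 + ⅕)*500 = -2179/5*500 = -217900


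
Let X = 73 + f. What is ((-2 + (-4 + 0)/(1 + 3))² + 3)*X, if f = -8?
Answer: 780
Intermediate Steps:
X = 65 (X = 73 - 8 = 65)
((-2 + (-4 + 0)/(1 + 3))² + 3)*X = ((-2 + (-4 + 0)/(1 + 3))² + 3)*65 = ((-2 - 4/4)² + 3)*65 = ((-2 - 4*¼)² + 3)*65 = ((-2 - 1)² + 3)*65 = ((-3)² + 3)*65 = (9 + 3)*65 = 12*65 = 780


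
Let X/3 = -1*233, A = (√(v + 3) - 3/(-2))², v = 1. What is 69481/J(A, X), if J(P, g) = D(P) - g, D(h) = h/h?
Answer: 69481/700 ≈ 99.259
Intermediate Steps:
A = 49/4 (A = (√(1 + 3) - 3/(-2))² = (√4 - 3*(-½))² = (2 + 3/2)² = (7/2)² = 49/4 ≈ 12.250)
D(h) = 1
X = -699 (X = 3*(-1*233) = 3*(-233) = -699)
J(P, g) = 1 - g
69481/J(A, X) = 69481/(1 - 1*(-699)) = 69481/(1 + 699) = 69481/700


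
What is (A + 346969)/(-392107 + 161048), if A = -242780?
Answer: -104189/231059 ≈ -0.45092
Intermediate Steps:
(A + 346969)/(-392107 + 161048) = (-242780 + 346969)/(-392107 + 161048) = 104189/(-231059) = 104189*(-1/231059) = -104189/231059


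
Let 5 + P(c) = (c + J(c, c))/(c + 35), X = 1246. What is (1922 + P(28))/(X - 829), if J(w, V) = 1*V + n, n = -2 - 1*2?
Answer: 120823/26271 ≈ 4.5991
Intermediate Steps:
n = -4 (n = -2 - 2 = -4)
J(w, V) = -4 + V (J(w, V) = 1*V - 4 = V - 4 = -4 + V)
P(c) = -5 + (-4 + 2*c)/(35 + c) (P(c) = -5 + (c + (-4 + c))/(c + 35) = -5 + (-4 + 2*c)/(35 + c))
(1922 + P(28))/(X - 829) = (1922 + (-179 - 3*28)/(35 + 28))/(1246 - 829) = (1922 + (-179 - 84)/63)/417 = (1922 + (1/63)*(-263))*(1/417) = (1922 - 263/63)*(1/417) = (120823/63)*(1/417) = 120823/26271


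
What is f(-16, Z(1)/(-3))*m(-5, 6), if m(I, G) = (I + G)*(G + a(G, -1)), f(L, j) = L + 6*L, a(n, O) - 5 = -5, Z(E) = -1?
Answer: -672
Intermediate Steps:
a(n, O) = 0 (a(n, O) = 5 - 5 = 0)
f(L, j) = 7*L
m(I, G) = G*(G + I) (m(I, G) = (I + G)*(G + 0) = (G + I)*G = G*(G + I))
f(-16, Z(1)/(-3))*m(-5, 6) = (7*(-16))*(6*(6 - 5)) = -672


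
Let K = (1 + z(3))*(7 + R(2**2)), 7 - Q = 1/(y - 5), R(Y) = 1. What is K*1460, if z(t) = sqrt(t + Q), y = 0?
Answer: 11680 + 2336*sqrt(255) ≈ 48983.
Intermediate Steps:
Q = 36/5 (Q = 7 - 1/(0 - 5) = 7 - 1/(-5) = 7 - 1*(-1/5) = 7 + 1/5 = 36/5 ≈ 7.2000)
z(t) = sqrt(36/5 + t) (z(t) = sqrt(t + 36/5) = sqrt(36/5 + t))
K = 8 + 8*sqrt(255)/5 (K = (1 + sqrt(180 + 25*3)/5)*(7 + 1) = (1 + sqrt(180 + 75)/5)*8 = (1 + sqrt(255)/5)*8 = 8 + 8*sqrt(255)/5 ≈ 33.550)
K*1460 = (8 + 8*sqrt(255)/5)*1460 = 11680 + 2336*sqrt(255)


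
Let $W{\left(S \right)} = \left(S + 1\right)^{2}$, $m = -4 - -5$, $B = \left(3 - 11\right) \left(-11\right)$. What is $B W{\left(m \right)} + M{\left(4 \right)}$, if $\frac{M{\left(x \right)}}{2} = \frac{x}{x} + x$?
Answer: $362$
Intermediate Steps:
$B = 88$ ($B = \left(-8\right) \left(-11\right) = 88$)
$m = 1$ ($m = -4 + 5 = 1$)
$W{\left(S \right)} = \left(1 + S\right)^{2}$
$M{\left(x \right)} = 2 + 2 x$ ($M{\left(x \right)} = 2 \left(\frac{x}{x} + x\right) = 2 \left(1 + x\right) = 2 + 2 x$)
$B W{\left(m \right)} + M{\left(4 \right)} = 88 \left(1 + 1\right)^{2} + \left(2 + 2 \cdot 4\right) = 88 \cdot 2^{2} + \left(2 + 8\right) = 88 \cdot 4 + 10 = 352 + 10 = 362$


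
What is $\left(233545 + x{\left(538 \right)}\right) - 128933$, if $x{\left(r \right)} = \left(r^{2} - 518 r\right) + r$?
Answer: $115910$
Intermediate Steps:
$x{\left(r \right)} = r^{2} - 517 r$
$\left(233545 + x{\left(538 \right)}\right) - 128933 = \left(233545 + 538 \left(-517 + 538\right)\right) - 128933 = \left(233545 + 538 \cdot 21\right) - 128933 = \left(233545 + 11298\right) - 128933 = 244843 - 128933 = 115910$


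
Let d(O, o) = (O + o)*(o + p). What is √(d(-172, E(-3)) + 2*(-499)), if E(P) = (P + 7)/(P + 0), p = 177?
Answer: I*√283022/3 ≈ 177.33*I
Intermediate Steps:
E(P) = (7 + P)/P
d(O, o) = (177 + o)*(O + o) (d(O, o) = (O + o)*(o + 177) = (O + o)*(177 + o) = (177 + o)*(O + o))
√(d(-172, E(-3)) + 2*(-499)) = √((((7 - 3)/(-3))² + 177*(-172) + 177*((7 - 3)/(-3)) - 172*(7 - 3)/(-3)) + 2*(-499)) = √(((-⅓*4)² - 30444 + 177*(-⅓*4) - (-172)*4/3) - 998) = √(((-4/3)² - 30444 + 177*(-4/3) - 172*(-4/3)) - 998) = √((16/9 - 30444 - 236 + 688/3) - 998) = √(-274040/9 - 998) = √(-283022/9) = I*√283022/3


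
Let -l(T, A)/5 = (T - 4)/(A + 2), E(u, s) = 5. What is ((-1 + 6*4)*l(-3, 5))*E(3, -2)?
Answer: 575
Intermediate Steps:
l(T, A) = -5*(-4 + T)/(2 + A) (l(T, A) = -5*(T - 4)/(A + 2) = -5*(-4 + T)/(2 + A))
((-1 + 6*4)*l(-3, 5))*E(3, -2) = ((-1 + 6*4)*(5*(4 - 1*(-3))/(2 + 5)))*5 = ((-1 + 24)*(5*(4 + 3)/7))*5 = (23*(5*(1/7)*7))*5 = (23*5)*5 = 115*5 = 575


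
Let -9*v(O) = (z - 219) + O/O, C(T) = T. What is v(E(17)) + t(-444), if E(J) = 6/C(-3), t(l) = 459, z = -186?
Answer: 4535/9 ≈ 503.89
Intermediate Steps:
E(J) = -2 (E(J) = 6/(-3) = 6*(-⅓) = -2)
v(O) = 404/9 (v(O) = -((-186 - 219) + O/O)/9 = -(-405 + 1)/9 = -⅑*(-404) = 404/9)
v(E(17)) + t(-444) = 404/9 + 459 = 4535/9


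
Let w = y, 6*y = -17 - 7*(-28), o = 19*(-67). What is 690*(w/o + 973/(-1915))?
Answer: -178814857/487559 ≈ -366.76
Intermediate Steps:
o = -1273
y = 179/6 (y = (-17 - 7*(-28))/6 = (-17 + 196)/6 = (1/6)*179 = 179/6 ≈ 29.833)
w = 179/6 ≈ 29.833
690*(w/o + 973/(-1915)) = 690*((179/6)/(-1273) + 973/(-1915)) = 690*((179/6)*(-1/1273) + 973*(-1/1915)) = 690*(-179/7638 - 973/1915) = 690*(-7774559/14626770) = -178814857/487559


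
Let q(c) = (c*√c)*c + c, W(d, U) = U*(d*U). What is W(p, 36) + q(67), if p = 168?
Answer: 217795 + 4489*√67 ≈ 2.5454e+5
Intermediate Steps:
W(d, U) = d*U² (W(d, U) = U*(U*d) = d*U²)
q(c) = c + c^(5/2) (q(c) = c^(3/2)*c + c = c^(5/2) + c = c + c^(5/2))
W(p, 36) + q(67) = 168*36² + (67 + 67^(5/2)) = 168*1296 + (67 + 4489*√67) = 217728 + (67 + 4489*√67) = 217795 + 4489*√67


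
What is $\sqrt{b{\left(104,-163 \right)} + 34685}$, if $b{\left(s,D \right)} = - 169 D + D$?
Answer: $\sqrt{62069} \approx 249.14$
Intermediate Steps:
$b{\left(s,D \right)} = - 168 D$
$\sqrt{b{\left(104,-163 \right)} + 34685} = \sqrt{\left(-168\right) \left(-163\right) + 34685} = \sqrt{27384 + 34685} = \sqrt{62069}$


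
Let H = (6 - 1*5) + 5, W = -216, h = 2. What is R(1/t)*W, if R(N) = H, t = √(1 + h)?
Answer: -1296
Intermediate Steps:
t = √3 (t = √(1 + 2) = √3 ≈ 1.7320)
H = 6 (H = (6 - 5) + 5 = 1 + 5 = 6)
R(N) = 6
R(1/t)*W = 6*(-216) = -1296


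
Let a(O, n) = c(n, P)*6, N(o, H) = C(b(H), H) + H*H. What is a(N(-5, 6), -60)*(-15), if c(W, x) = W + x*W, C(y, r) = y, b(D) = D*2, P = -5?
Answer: -21600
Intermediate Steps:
b(D) = 2*D
c(W, x) = W + W*x
N(o, H) = H**2 + 2*H (N(o, H) = 2*H + H*H = 2*H + H**2 = H**2 + 2*H)
a(O, n) = -24*n (a(O, n) = (n*(1 - 5))*6 = (n*(-4))*6 = -4*n*6 = -24*n)
a(N(-5, 6), -60)*(-15) = -24*(-60)*(-15) = 1440*(-15) = -21600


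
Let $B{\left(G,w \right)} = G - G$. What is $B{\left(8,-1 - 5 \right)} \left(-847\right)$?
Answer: $0$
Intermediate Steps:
$B{\left(G,w \right)} = 0$
$B{\left(8,-1 - 5 \right)} \left(-847\right) = 0 \left(-847\right) = 0$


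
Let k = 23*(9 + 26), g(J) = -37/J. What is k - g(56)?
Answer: 45117/56 ≈ 805.66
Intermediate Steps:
k = 805 (k = 23*35 = 805)
k - g(56) = 805 - (-37)/56 = 805 - 1*(-37/56) = 805 + 37/56 = 45117/56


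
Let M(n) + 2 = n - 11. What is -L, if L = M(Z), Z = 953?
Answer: -940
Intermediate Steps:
M(n) = -13 + n (M(n) = -2 + (n - 11) = -2 + (-11 + n) = -13 + n)
L = 940 (L = -13 + 953 = 940)
-L = -1*940 = -940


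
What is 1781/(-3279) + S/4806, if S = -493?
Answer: -3392011/5252958 ≈ -0.64573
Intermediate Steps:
1781/(-3279) + S/4806 = 1781/(-3279) - 493/4806 = 1781*(-1/3279) - 493*1/4806 = -1781/3279 - 493/4806 = -3392011/5252958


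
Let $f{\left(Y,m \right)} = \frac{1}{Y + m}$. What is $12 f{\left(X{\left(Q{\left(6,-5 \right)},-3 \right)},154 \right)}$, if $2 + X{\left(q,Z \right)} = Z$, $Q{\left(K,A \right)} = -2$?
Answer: $\frac{12}{149} \approx 0.080537$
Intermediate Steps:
$X{\left(q,Z \right)} = -2 + Z$
$12 f{\left(X{\left(Q{\left(6,-5 \right)},-3 \right)},154 \right)} = \frac{12}{\left(-2 - 3\right) + 154} = \frac{12}{-5 + 154} = \frac{12}{149}$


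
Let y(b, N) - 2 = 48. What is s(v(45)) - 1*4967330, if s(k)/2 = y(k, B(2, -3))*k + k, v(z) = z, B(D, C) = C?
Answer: -4962740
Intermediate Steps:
y(b, N) = 50 (y(b, N) = 2 + 48 = 50)
s(k) = 102*k (s(k) = 2*(50*k + k) = 2*(51*k) = 102*k)
s(v(45)) - 1*4967330 = 102*45 - 1*4967330 = 4590 - 4967330 = -4962740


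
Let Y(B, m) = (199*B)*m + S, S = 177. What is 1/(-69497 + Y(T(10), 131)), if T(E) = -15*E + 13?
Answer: -1/3640773 ≈ -2.7467e-7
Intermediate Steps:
T(E) = 13 - 15*E
Y(B, m) = 177 + 199*B*m (Y(B, m) = (199*B)*m + 177 = 199*B*m + 177 = 177 + 199*B*m)
1/(-69497 + Y(T(10), 131)) = 1/(-69497 + (177 + 199*(13 - 15*10)*131)) = 1/(-69497 + (177 + 199*(13 - 150)*131)) = 1/(-69497 + (177 + 199*(-137)*131)) = 1/(-69497 + (177 - 3571453)) = 1/(-69497 - 3571276) = 1/(-3640773) = -1/3640773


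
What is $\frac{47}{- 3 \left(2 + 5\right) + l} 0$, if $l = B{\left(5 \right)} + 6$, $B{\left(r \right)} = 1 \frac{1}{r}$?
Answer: $0$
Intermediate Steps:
$B{\left(r \right)} = \frac{1}{r}$
$l = \frac{31}{5}$ ($l = \frac{1}{5} + 6 = \frac{31}{5} \approx 6.2$)
$\frac{47}{- 3 \left(2 + 5\right) + l} 0 = \frac{47}{- 3 \left(2 + 5\right) + \frac{31}{5}} \cdot 0 = \frac{47}{\left(-3\right) 7 + \frac{31}{5}} \cdot 0 = \frac{47}{-21 + \frac{31}{5}} \cdot 0 = \frac{47}{- \frac{74}{5}} \cdot 0 = 47 \left(- \frac{5}{74}\right) 0 = \left(- \frac{235}{74}\right) 0 = 0$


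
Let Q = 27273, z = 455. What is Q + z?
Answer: 27728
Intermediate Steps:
Q + z = 27273 + 455 = 27728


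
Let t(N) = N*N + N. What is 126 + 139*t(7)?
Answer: 7910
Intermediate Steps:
t(N) = N + N**2 (t(N) = N**2 + N = N + N**2)
126 + 139*t(7) = 126 + 139*(7*(1 + 7)) = 126 + 139*(7*8) = 126 + 139*56 = 126 + 7784 = 7910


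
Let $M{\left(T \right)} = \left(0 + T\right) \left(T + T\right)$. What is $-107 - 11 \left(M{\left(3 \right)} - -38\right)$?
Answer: $-723$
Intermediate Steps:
$M{\left(T \right)} = 2 T^{2}$ ($M{\left(T \right)} = T 2 T = 2 T^{2}$)
$-107 - 11 \left(M{\left(3 \right)} - -38\right) = -107 - 11 \left(2 \cdot 3^{2} - -38\right) = -107 - 11 \left(2 \cdot 9 + 38\right) = -107 - 11 \left(18 + 38\right) = -107 - 616 = -723$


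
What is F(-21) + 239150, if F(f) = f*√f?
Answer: 239150 - 21*I*√21 ≈ 2.3915e+5 - 96.234*I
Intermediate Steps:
F(f) = f^(3/2)
F(-21) + 239150 = (-21)^(3/2) + 239150 = -21*I*√21 + 239150 = 239150 - 21*I*√21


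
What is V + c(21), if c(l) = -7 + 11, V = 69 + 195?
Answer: 268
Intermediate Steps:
V = 264
c(l) = 4
V + c(21) = 264 + 4 = 268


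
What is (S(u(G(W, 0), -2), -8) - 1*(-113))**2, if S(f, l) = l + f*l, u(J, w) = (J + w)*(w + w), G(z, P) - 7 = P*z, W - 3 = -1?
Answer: 70225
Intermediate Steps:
W = 2 (W = 3 - 1 = 2)
G(z, P) = 7 + P*z
u(J, w) = 2*w*(J + w) (u(J, w) = (J + w)*(2*w) = 2*w*(J + w))
(S(u(G(W, 0), -2), -8) - 1*(-113))**2 = (-8*(1 + 2*(-2)*((7 + 0*2) - 2)) - 1*(-113))**2 = (-8*(1 + 2*(-2)*((7 + 0) - 2)) + 113)**2 = (-8*(1 + 2*(-2)*(7 - 2)) + 113)**2 = (-8*(1 + 2*(-2)*5) + 113)**2 = (-8*(1 - 20) + 113)**2 = (-8*(-19) + 113)**2 = (152 + 113)**2 = 265**2 = 70225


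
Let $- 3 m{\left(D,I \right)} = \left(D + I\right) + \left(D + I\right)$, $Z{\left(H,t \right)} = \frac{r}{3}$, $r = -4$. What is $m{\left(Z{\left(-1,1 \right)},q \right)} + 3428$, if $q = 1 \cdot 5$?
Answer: $\frac{30830}{9} \approx 3425.6$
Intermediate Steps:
$q = 5$
$Z{\left(H,t \right)} = - \frac{4}{3}$
$m{\left(D,I \right)} = - \frac{2 D}{3} - \frac{2 I}{3}$ ($m{\left(D,I \right)} = - \frac{\left(D + I\right) + \left(D + I\right)}{3} = - \frac{2 D + 2 I}{3} = - \frac{2 D}{3} - \frac{2 I}{3}$)
$m{\left(Z{\left(-1,1 \right)},q \right)} + 3428 = \left(\left(- \frac{2}{3}\right) \left(- \frac{4}{3}\right) - \frac{10}{3}\right) + 3428 = \left(\frac{8}{9} - \frac{10}{3}\right) + 3428 = - \frac{22}{9} + 3428 = \frac{30830}{9}$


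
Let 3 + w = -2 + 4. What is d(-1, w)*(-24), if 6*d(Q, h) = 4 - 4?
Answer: 0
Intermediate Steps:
w = -1 (w = -3 + (-2 + 4) = -3 + 2 = -1)
d(Q, h) = 0 (d(Q, h) = (4 - 4)/6 = (⅙)*0 = 0)
d(-1, w)*(-24) = 0*(-24) = 0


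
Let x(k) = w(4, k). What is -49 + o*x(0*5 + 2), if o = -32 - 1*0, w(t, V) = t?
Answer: -177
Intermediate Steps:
o = -32 (o = -32 + 0 = -32)
x(k) = 4
-49 + o*x(0*5 + 2) = -49 - 32*4 = -49 - 128 = -177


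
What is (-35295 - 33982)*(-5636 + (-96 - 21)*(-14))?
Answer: 276969446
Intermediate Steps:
(-35295 - 33982)*(-5636 + (-96 - 21)*(-14)) = -69277*(-5636 - 117*(-14)) = -69277*(-5636 + 1638) = -69277*(-3998) = 276969446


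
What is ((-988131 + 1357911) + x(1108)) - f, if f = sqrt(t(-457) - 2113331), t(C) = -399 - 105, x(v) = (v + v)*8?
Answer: 387508 - I*sqrt(2113835) ≈ 3.8751e+5 - 1453.9*I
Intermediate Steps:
x(v) = 16*v (x(v) = (2*v)*8 = 16*v)
t(C) = -504
f = I*sqrt(2113835) (f = sqrt(-504 - 2113331) = sqrt(-2113835) = I*sqrt(2113835) ≈ 1453.9*I)
((-988131 + 1357911) + x(1108)) - f = ((-988131 + 1357911) + 16*1108) - I*sqrt(2113835) = (369780 + 17728) - I*sqrt(2113835) = 387508 - I*sqrt(2113835)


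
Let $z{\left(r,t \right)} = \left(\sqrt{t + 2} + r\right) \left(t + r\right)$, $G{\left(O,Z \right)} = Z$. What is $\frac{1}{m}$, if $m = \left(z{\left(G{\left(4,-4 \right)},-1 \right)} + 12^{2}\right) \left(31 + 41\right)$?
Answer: $\frac{1}{11448} \approx 8.7352 \cdot 10^{-5}$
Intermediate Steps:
$z{\left(r,t \right)} = \left(r + t\right) \left(r + \sqrt{2 + t}\right)$ ($z{\left(r,t \right)} = \left(\sqrt{2 + t} + r\right) \left(r + t\right) = \left(r + \sqrt{2 + t}\right) \left(r + t\right) = \left(r + t\right) \left(r + \sqrt{2 + t}\right)$)
$m = 11448$ ($m = \left(\left(\left(-4\right)^{2} - -4 - 4 \sqrt{2 - 1} - \sqrt{2 - 1}\right) + 12^{2}\right) \left(31 + 41\right) = \left(\left(16 + 4 - 4 \sqrt{1} - \sqrt{1}\right) + 144\right) 72 = \left(\left(16 + 4 - 4 - 1\right) + 144\right) 72 = \left(15 + 144\right) 72 = 159 \cdot 72 = 11448$)
$\frac{1}{m} = \frac{1}{11448}$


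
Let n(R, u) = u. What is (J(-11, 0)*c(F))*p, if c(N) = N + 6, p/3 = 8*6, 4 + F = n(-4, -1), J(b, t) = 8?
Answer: 1152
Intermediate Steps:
F = -5 (F = -4 - 1 = -5)
p = 144 (p = 3*(8*6) = 3*48 = 144)
c(N) = 6 + N
(J(-11, 0)*c(F))*p = (8*(6 - 5))*144 = (8*1)*144 = 8*144 = 1152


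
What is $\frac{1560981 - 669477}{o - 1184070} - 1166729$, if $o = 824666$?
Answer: $- \frac{104831990255}{89851} \approx -1.1667 \cdot 10^{6}$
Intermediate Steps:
$\frac{1560981 - 669477}{o - 1184070} - 1166729 = \frac{1560981 - 669477}{824666 - 1184070} - 1166729 = \frac{891504}{-359404} - 1166729 = 891504 \left(- \frac{1}{359404}\right) - 1166729 = - \frac{222876}{89851} - 1166729 = - \frac{104831990255}{89851}$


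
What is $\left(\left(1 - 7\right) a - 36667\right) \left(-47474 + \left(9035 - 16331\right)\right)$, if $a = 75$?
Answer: $2032898090$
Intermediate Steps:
$\left(\left(1 - 7\right) a - 36667\right) \left(-47474 + \left(9035 - 16331\right)\right) = \left(\left(1 - 7\right) 75 - 36667\right) \left(-47474 + \left(9035 - 16331\right)\right) = \left(\left(-6\right) 75 - 36667\right) \left(-47474 + \left(9035 - 16331\right)\right) = \left(-450 - 36667\right) \left(-47474 - 7296\right) = \left(-37117\right) \left(-54770\right) = 2032898090$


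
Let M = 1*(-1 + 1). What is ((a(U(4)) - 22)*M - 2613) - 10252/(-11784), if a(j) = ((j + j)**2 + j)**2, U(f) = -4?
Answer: -7695335/2946 ≈ -2612.1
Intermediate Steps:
M = 0 (M = 1*0 = 0)
a(j) = (j + 4*j**2)**2 (a(j) = ((2*j)**2 + j)**2 = (4*j**2 + j)**2 = (j + 4*j**2)**2)
((a(U(4)) - 22)*M - 2613) - 10252/(-11784) = (((-4)**2*(1 + 4*(-4))**2 - 22)*0 - 2613) - 10252/(-11784) = ((16*(1 - 16)**2 - 22)*0 - 2613) - 10252*(-1/11784) = ((16*(-15)**2 - 22)*0 - 2613) + 2563/2946 = ((16*225 - 22)*0 - 2613) + 2563/2946 = ((3600 - 22)*0 - 2613) + 2563/2946 = (3578*0 - 2613) + 2563/2946 = (0 - 2613) + 2563/2946 = -2613 + 2563/2946 = -7695335/2946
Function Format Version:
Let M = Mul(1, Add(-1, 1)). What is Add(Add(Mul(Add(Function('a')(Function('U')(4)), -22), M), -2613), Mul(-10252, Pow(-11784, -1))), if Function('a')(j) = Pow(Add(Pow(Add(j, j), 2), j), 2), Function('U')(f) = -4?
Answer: Rational(-7695335, 2946) ≈ -2612.1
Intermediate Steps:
M = 0 (M = Mul(1, 0) = 0)
Function('a')(j) = Pow(Add(j, Mul(4, Pow(j, 2))), 2) (Function('a')(j) = Pow(Add(Pow(Mul(2, j), 2), j), 2) = Pow(Add(Mul(4, Pow(j, 2)), j), 2) = Pow(Add(j, Mul(4, Pow(j, 2))), 2))
Add(Add(Mul(Add(Function('a')(Function('U')(4)), -22), M), -2613), Mul(-10252, Pow(-11784, -1))) = Add(Add(Mul(Add(Mul(Pow(-4, 2), Pow(Add(1, Mul(4, -4)), 2)), -22), 0), -2613), Mul(-10252, Pow(-11784, -1))) = Add(Add(Mul(Add(Mul(16, Pow(Add(1, -16), 2)), -22), 0), -2613), Mul(-10252, Rational(-1, 11784))) = Add(Add(Mul(Add(Mul(16, Pow(-15, 2)), -22), 0), -2613), Rational(2563, 2946)) = Add(Add(Mul(Add(Mul(16, 225), -22), 0), -2613), Rational(2563, 2946)) = Add(Add(Mul(Add(3600, -22), 0), -2613), Rational(2563, 2946)) = Add(Add(Mul(3578, 0), -2613), Rational(2563, 2946)) = Add(Add(0, -2613), Rational(2563, 2946)) = Add(-2613, Rational(2563, 2946)) = Rational(-7695335, 2946)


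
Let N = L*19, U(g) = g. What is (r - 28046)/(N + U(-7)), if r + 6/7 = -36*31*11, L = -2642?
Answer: 56452/70287 ≈ 0.80316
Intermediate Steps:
N = -50198 (N = -2642*19 = -50198)
r = -85938/7 (r = -6/7 - 36*31*11 = -6/7 - 1116*11 = -6/7 - 12276 = -85938/7 ≈ -12277.)
(r - 28046)/(N + U(-7)) = (-85938/7 - 28046)/(-50198 - 7) = -282260/7/(-50205) = -282260/7*(-1/50205) = 56452/70287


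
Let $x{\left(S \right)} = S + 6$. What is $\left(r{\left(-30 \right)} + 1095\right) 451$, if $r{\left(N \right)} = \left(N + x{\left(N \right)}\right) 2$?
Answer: $445137$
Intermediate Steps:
$x{\left(S \right)} = 6 + S$
$r{\left(N \right)} = 12 + 4 N$ ($r{\left(N \right)} = \left(N + \left(6 + N\right)\right) 2 = \left(6 + 2 N\right) 2 = 12 + 4 N$)
$\left(r{\left(-30 \right)} + 1095\right) 451 = \left(\left(12 + 4 \left(-30\right)\right) + 1095\right) 451 = \left(\left(12 - 120\right) + 1095\right) 451 = \left(-108 + 1095\right) 451 = 987 \cdot 451 = 445137$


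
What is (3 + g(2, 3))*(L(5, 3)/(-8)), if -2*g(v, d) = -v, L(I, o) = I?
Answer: -5/2 ≈ -2.5000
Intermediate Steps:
g(v, d) = v/2 (g(v, d) = -(-1)*v/2 = v/2)
(3 + g(2, 3))*(L(5, 3)/(-8)) = (3 + (½)*2)*(5/(-8)) = (3 + 1)*(5*(-⅛)) = 4*(-5/8) = -5/2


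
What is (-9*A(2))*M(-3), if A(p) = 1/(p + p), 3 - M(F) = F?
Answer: -27/2 ≈ -13.500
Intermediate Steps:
M(F) = 3 - F
A(p) = 1/(2*p)
(-9*A(2))*M(-3) = (-9/(2*2))*(3 - 1*(-3)) = (-9/(2*2))*(3 + 3) = -9*1/4*6 = -9/4*6 = -27/2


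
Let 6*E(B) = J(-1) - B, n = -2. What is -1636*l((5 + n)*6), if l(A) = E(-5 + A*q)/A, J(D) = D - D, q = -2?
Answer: -16769/27 ≈ -621.07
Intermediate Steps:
J(D) = 0
E(B) = -B/6 (E(B) = (0 - B)/6 = (-B)/6 = -B/6)
l(A) = (⅚ + A/3)/A (l(A) = (-(-5 + A*(-2))/6)/A = (-(-5 - 2*A)/6)/A = (⅚ + A/3)/A)
-1636*l((5 + n)*6) = -818*(5 + 2*((5 - 2)*6))/(3*((5 - 2)*6)) = -818*(5 + 2*(3*6))/(3*(3*6)) = -818*(5 + 2*18)/(3*18) = -818*(5 + 36)/(3*18) = -818*41/(3*18) = -1636*41/108 = -16769/27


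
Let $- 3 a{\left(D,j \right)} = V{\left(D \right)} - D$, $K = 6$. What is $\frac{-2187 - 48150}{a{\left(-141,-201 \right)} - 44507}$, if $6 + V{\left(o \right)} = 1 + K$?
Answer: $\frac{151011}{133663} \approx 1.1298$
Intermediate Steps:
$V{\left(o \right)} = 1$ ($V{\left(o \right)} = -6 + \left(1 + 6\right) = -6 + 7 = 1$)
$a{\left(D,j \right)} = - \frac{1}{3} + \frac{D}{3}$ ($a{\left(D,j \right)} = - \frac{1 - D}{3} = - \frac{1}{3} + \frac{D}{3}$)
$\frac{-2187 - 48150}{a{\left(-141,-201 \right)} - 44507} = \frac{-2187 - 48150}{\left(- \frac{1}{3} + \frac{1}{3} \left(-141\right)\right) - 44507} = - \frac{50337}{\left(- \frac{1}{3} - 47\right) - 44507} = - \frac{50337}{- \frac{142}{3} - 44507} = - \frac{50337}{- \frac{133663}{3}} = \left(-50337\right) \left(- \frac{3}{133663}\right) = \frac{151011}{133663}$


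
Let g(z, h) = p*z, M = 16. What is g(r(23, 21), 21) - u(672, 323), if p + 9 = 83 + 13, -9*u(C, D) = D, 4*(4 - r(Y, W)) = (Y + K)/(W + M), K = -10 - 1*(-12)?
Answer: 491765/1332 ≈ 369.19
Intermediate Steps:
K = 2 (K = -10 + 12 = 2)
r(Y, W) = 4 - (2 + Y)/(4*(16 + W)) (r(Y, W) = 4 - (Y + 2)/(4*(W + 16)) = 4 - (2 + Y)/(4*(16 + W)))
u(C, D) = -D/9
p = 87 (p = -9 + (83 + 13) = -9 + 96 = 87)
g(z, h) = 87*z
g(r(23, 21), 21) - u(672, 323) = 87*((254 - 1*23 + 16*21)/(4*(16 + 21))) - (-1)*323/9 = 87*((¼)*(254 - 23 + 336)/37) - 1*(-323/9) = 87*((¼)*(1/37)*567) + 323/9 = 87*(567/148) + 323/9 = 49329/148 + 323/9 = 491765/1332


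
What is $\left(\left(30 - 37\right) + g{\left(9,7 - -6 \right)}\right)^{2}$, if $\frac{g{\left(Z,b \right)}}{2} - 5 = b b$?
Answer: $116281$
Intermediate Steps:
$g{\left(Z,b \right)} = 10 + 2 b^{2}$ ($g{\left(Z,b \right)} = 10 + 2 b b = 10 + 2 b^{2}$)
$\left(\left(30 - 37\right) + g{\left(9,7 - -6 \right)}\right)^{2} = \left(\left(30 - 37\right) + \left(10 + 2 \left(7 - -6\right)^{2}\right)\right)^{2} = \left(-7 + \left(10 + 2 \left(7 + 6\right)^{2}\right)\right)^{2} = \left(-7 + \left(10 + 2 \cdot 13^{2}\right)\right)^{2} = \left(-7 + \left(10 + 2 \cdot 169\right)\right)^{2} = \left(-7 + \left(10 + 338\right)\right)^{2} = \left(-7 + 348\right)^{2} = 341^{2} = 116281$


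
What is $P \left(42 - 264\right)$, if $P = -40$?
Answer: $8880$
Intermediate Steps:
$P \left(42 - 264\right) = - 40 \left(42 - 264\right) = \left(-40\right) \left(-222\right) = 8880$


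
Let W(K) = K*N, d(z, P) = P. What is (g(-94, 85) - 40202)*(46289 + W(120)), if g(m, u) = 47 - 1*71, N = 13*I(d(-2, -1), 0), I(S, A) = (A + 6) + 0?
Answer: -2238536674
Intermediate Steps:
I(S, A) = 6 + A (I(S, A) = (6 + A) + 0 = 6 + A)
N = 78 (N = 13*(6 + 0) = 13*6 = 78)
g(m, u) = -24 (g(m, u) = 47 - 71 = -24)
W(K) = 78*K (W(K) = K*78 = 78*K)
(g(-94, 85) - 40202)*(46289 + W(120)) = (-24 - 40202)*(46289 + 78*120) = -40226*(46289 + 9360) = -40226*55649 = -2238536674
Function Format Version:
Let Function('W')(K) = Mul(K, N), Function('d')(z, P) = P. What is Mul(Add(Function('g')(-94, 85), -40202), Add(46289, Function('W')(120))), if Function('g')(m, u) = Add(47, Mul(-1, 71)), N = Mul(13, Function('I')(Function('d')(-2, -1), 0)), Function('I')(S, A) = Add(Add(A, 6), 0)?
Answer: -2238536674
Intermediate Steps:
Function('I')(S, A) = Add(6, A) (Function('I')(S, A) = Add(Add(6, A), 0) = Add(6, A))
N = 78 (N = Mul(13, Add(6, 0)) = Mul(13, 6) = 78)
Function('g')(m, u) = -24 (Function('g')(m, u) = Add(47, -71) = -24)
Function('W')(K) = Mul(78, K) (Function('W')(K) = Mul(K, 78) = Mul(78, K))
Mul(Add(Function('g')(-94, 85), -40202), Add(46289, Function('W')(120))) = Mul(Add(-24, -40202), Add(46289, Mul(78, 120))) = Mul(-40226, Add(46289, 9360)) = Mul(-40226, 55649) = -2238536674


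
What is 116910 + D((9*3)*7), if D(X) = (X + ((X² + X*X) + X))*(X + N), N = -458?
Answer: -19202670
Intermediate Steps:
D(X) = (-458 + X)*(2*X + 2*X²) (D(X) = (X + ((X² + X*X) + X))*(X - 458) = (X + ((X² + X²) + X))*(-458 + X) = (X + (2*X² + X))*(-458 + X) = (X + (X + 2*X²))*(-458 + X) = (2*X + 2*X²)*(-458 + X) = (-458 + X)*(2*X + 2*X²))
116910 + D((9*3)*7) = 116910 + 2*((9*3)*7)*(-458 + ((9*3)*7)² - 457*9*3*7) = 116910 + 2*(27*7)*(-458 + (27*7)² - 12339*7) = 116910 + 2*189*(-458 + 189² - 457*189) = 116910 + 2*189*(-458 + 35721 - 86373) = 116910 + 2*189*(-51110) = 116910 - 19319580 = -19202670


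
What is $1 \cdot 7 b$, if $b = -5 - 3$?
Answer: $-56$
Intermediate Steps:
$b = -8$ ($b = -5 - 3 = -8$)
$1 \cdot 7 b = 1 \cdot 7 \left(-8\right) = 7 \left(-8\right) = -56$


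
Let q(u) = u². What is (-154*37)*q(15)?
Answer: -1282050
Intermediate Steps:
(-154*37)*q(15) = -154*37*15² = -5698*225 = -1282050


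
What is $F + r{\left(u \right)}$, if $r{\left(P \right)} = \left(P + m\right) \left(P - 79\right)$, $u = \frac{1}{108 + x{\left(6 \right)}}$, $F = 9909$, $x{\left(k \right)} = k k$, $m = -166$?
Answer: $\frac{477369649}{20736} \approx 23021.0$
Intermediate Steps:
$x{\left(k \right)} = k^{2}$
$u = \frac{1}{144}$ ($u = \frac{1}{108 + 6^{2}} = \frac{1}{108 + 36} = \frac{1}{144} \approx 0.0069444$)
$r{\left(P \right)} = \left(-166 + P\right) \left(-79 + P\right)$ ($r{\left(P \right)} = \left(P - 166\right) \left(P - 79\right) = \left(-166 + P\right) \left(-79 + P\right)$)
$F + r{\left(u \right)} = 9909 + \left(13114 + \left(\frac{1}{144}\right)^{2} - \frac{245}{144}\right) = 9909 + \left(13114 + \frac{1}{20736} - \frac{245}{144}\right) = 9909 + \frac{271896625}{20736} = \frac{477369649}{20736}$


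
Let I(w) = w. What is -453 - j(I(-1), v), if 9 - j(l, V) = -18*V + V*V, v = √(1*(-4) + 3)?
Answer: -463 - 18*I ≈ -463.0 - 18.0*I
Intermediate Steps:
v = I (v = √(-4 + 3) = √(-1) = I ≈ 1.0*I)
j(l, V) = 9 - V² + 18*V (j(l, V) = 9 - (-18*V + V*V) = 9 - (-18*V + V²) = 9 - (V² - 18*V) = 9 + (-V² + 18*V) = 9 - V² + 18*V)
-453 - j(I(-1), v) = -453 - (9 - I² + 18*I) = -453 - (9 - 1*(-1) + 18*I) = -453 - (9 + 1 + 18*I) = -453 - (10 + 18*I) = -453 + (-10 - 18*I) = -463 - 18*I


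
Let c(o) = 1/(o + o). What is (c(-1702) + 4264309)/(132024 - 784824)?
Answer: -2903141567/444426240 ≈ -6.5323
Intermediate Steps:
c(o) = 1/(2*o)
(c(-1702) + 4264309)/(132024 - 784824) = ((½)/(-1702) + 4264309)/(132024 - 784824) = ((½)*(-1/1702) + 4264309)/(-652800) = (-1/3404 + 4264309)*(-1/652800) = (14515707835/3404)*(-1/652800) = -2903141567/444426240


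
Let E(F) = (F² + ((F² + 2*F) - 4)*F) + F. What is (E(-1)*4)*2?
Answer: 40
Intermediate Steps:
E(F) = F + F² + F*(-4 + F² + 2*F) (E(F) = (F² + (-4 + F² + 2*F)*F) + F = (F² + F*(-4 + F² + 2*F)) + F = F + F² + F*(-4 + F² + 2*F))
(E(-1)*4)*2 = (-(-3 + (-1)² + 3*(-1))*4)*2 = (-(-3 + 1 - 3)*4)*2 = (-1*(-5)*4)*2 = (5*4)*2 = 20*2 = 40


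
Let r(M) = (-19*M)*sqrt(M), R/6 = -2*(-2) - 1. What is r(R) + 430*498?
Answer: 214140 - 1026*sqrt(2) ≈ 2.1269e+5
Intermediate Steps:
R = 18 (R = 6*(-2*(-2) - 1) = 6*(4 - 1) = 6*3 = 18)
r(M) = -19*M**(3/2)
r(R) + 430*498 = -1026*sqrt(2) + 430*498 = -1026*sqrt(2) + 214140 = 214140 - 1026*sqrt(2)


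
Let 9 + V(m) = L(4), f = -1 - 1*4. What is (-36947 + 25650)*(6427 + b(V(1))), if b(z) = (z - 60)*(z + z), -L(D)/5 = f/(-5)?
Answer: -96013203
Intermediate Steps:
f = -5 (f = -1 - 4 = -5)
L(D) = -5 (L(D) = -(-25)/(-5) = -(-25)*(-1)/5 = -5*1 = -5)
V(m) = -14 (V(m) = -9 - 5 = -14)
b(z) = 2*z*(-60 + z) (b(z) = (-60 + z)*(2*z) = 2*z*(-60 + z))
(-36947 + 25650)*(6427 + b(V(1))) = (-36947 + 25650)*(6427 + 2*(-14)*(-60 - 14)) = -11297*(6427 + 2*(-14)*(-74)) = -11297*(6427 + 2072) = -11297*8499 = -96013203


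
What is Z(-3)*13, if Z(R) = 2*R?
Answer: -78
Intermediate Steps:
Z(-3)*13 = (2*(-3))*13 = -6*13 = -78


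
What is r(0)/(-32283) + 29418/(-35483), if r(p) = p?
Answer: -29418/35483 ≈ -0.82907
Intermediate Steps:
r(0)/(-32283) + 29418/(-35483) = 0/(-32283) + 29418/(-35483) = 0*(-1/32283) + 29418*(-1/35483) = 0 - 29418/35483 = -29418/35483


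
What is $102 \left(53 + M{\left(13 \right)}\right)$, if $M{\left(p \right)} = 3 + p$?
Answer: $7038$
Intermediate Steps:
$102 \left(53 + M{\left(13 \right)}\right) = 102 \left(53 + \left(3 + 13\right)\right) = 102 \left(53 + 16\right) = 102 \cdot 69 = 7038$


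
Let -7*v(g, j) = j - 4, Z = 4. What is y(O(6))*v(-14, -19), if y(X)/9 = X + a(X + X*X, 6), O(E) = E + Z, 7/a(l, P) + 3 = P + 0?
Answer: 2553/7 ≈ 364.71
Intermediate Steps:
a(l, P) = 7/(-3 + P) (a(l, P) = 7/(-3 + (P + 0)) = 7/(-3 + P))
v(g, j) = 4/7 - j/7 (v(g, j) = -(j - 4)/7 = -(-4 + j)/7 = 4/7 - j/7)
O(E) = 4 + E (O(E) = E + 4 = 4 + E)
y(X) = 21 + 9*X (y(X) = 9*(X + 7/(-3 + 6)) = 9*(X + 7/3) = 9*(7/3 + X) = 21 + 9*X)
y(O(6))*v(-14, -19) = (21 + 9*(4 + 6))*(4/7 - ⅐*(-19)) = (21 + 9*10)*(4/7 + 19/7) = (21 + 90)*(23/7) = 111*(23/7) = 2553/7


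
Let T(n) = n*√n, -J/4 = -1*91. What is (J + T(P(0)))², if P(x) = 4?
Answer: 138384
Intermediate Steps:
J = 364 (J = -(-4)*91 = -4*(-91) = 364)
T(n) = n^(3/2)
(J + T(P(0)))² = (364 + 4^(3/2))² = (364 + 8)² = 372² = 138384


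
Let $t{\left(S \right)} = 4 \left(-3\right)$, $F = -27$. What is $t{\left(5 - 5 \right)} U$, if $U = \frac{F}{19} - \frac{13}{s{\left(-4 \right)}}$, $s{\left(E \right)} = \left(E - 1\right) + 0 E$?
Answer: $- \frac{1344}{95} \approx -14.147$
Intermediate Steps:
$s{\left(E \right)} = -1 + E$ ($s{\left(E \right)} = \left(-1 + E\right) + 0 = -1 + E$)
$U = \frac{112}{95}$ ($U = - \frac{27}{19} - \frac{13}{-1 - 4} = \left(-27\right) \frac{1}{19} - \frac{13}{-5} = - \frac{27}{19} - - \frac{13}{5} = - \frac{27}{19} + \frac{13}{5} = \frac{112}{95} \approx 1.1789$)
$t{\left(S \right)} = -12$
$t{\left(5 - 5 \right)} U = \left(-12\right) \frac{112}{95} = - \frac{1344}{95}$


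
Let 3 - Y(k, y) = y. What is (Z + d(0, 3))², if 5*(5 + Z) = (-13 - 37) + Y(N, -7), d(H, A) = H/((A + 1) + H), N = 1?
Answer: 169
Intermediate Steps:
Y(k, y) = 3 - y
d(H, A) = H/(1 + A + H) (d(H, A) = H/((1 + A) + H) = H/(1 + A + H))
Z = -13 (Z = -5 + ((-13 - 37) + (3 - 1*(-7)))/5 = -5 + (-50 + (3 + 7))/5 = -5 + (-50 + 10)/5 = -5 + (⅕)*(-40) = -5 - 8 = -13)
(Z + d(0, 3))² = (-13 + 0/(1 + 3 + 0))² = (-13 + 0/4)² = (-13 + 0*(¼))² = (-13 + 0)² = (-13)² = 169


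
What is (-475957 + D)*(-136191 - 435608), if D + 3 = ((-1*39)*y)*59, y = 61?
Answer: 352411731479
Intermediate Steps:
D = -140364 (D = -3 + (-1*39*61)*59 = -3 - 39*61*59 = -3 - 2379*59 = -3 - 140361 = -140364)
(-475957 + D)*(-136191 - 435608) = (-475957 - 140364)*(-136191 - 435608) = -616321*(-571799) = 352411731479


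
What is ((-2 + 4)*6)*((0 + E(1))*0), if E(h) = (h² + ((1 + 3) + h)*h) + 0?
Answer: 0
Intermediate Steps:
E(h) = h² + h*(4 + h) (E(h) = (h² + (4 + h)*h) + 0 = (h² + h*(4 + h)) + 0 = h² + h*(4 + h))
((-2 + 4)*6)*((0 + E(1))*0) = ((-2 + 4)*6)*((0 + 2*1*(2 + 1))*0) = (2*6)*((0 + 2*1*3)*0) = 12*((0 + 6)*0) = 12*(6*0) = 12*0 = 0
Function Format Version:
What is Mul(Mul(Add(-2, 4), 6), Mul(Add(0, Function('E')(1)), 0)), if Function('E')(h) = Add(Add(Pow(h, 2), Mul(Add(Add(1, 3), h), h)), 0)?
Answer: 0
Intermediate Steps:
Function('E')(h) = Add(Pow(h, 2), Mul(h, Add(4, h))) (Function('E')(h) = Add(Add(Pow(h, 2), Mul(Add(4, h), h)), 0) = Add(Add(Pow(h, 2), Mul(h, Add(4, h))), 0) = Add(Pow(h, 2), Mul(h, Add(4, h))))
Mul(Mul(Add(-2, 4), 6), Mul(Add(0, Function('E')(1)), 0)) = Mul(Mul(Add(-2, 4), 6), Mul(Add(0, Mul(2, 1, Add(2, 1))), 0)) = Mul(Mul(2, 6), Mul(Add(0, Mul(2, 1, 3)), 0)) = Mul(12, Mul(Add(0, 6), 0)) = Mul(12, Mul(6, 0)) = Mul(12, 0) = 0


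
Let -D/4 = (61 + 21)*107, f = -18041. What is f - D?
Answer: 17055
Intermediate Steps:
D = -35096 (D = -4*(61 + 21)*107 = -328*107 = -4*8774 = -35096)
f - D = -18041 - 1*(-35096) = -18041 + 35096 = 17055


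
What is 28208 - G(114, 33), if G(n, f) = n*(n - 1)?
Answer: 15326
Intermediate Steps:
G(n, f) = n*(-1 + n)
28208 - G(114, 33) = 28208 - 114*(-1 + 114) = 28208 - 114*113 = 28208 - 1*12882 = 28208 - 12882 = 15326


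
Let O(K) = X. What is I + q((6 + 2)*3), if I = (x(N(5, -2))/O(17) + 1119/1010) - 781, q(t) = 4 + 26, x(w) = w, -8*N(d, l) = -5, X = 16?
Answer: -48470499/64640 ≈ -749.85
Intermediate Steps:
N(d, l) = 5/8 (N(d, l) = -1/8*(-5) = 5/8)
O(K) = 16
q(t) = 30
I = -50409699/64640 (I = ((5/8)/16 + 1119/1010) - 781 = ((5/8)*(1/16) + 1119*(1/1010)) - 781 = (5/128 + 1119/1010) - 781 = 74141/64640 - 781 = -50409699/64640 ≈ -779.85)
I + q((6 + 2)*3) = -50409699/64640 + 30 = -48470499/64640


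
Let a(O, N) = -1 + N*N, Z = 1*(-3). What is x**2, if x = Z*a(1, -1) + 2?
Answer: 4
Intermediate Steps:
Z = -3
a(O, N) = -1 + N**2
x = 2 (x = -3*(-1 + (-1)**2) + 2 = -3*(-1 + 1) + 2 = -3*0 + 2 = 0 + 2 = 2)
x**2 = 2**2 = 4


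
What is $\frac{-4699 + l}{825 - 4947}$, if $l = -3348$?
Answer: $\frac{8047}{4122} \approx 1.9522$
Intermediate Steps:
$\frac{-4699 + l}{825 - 4947} = \frac{-4699 - 3348}{825 - 4947} = - \frac{8047}{-4122} = \left(-8047\right) \left(- \frac{1}{4122}\right) = \frac{8047}{4122}$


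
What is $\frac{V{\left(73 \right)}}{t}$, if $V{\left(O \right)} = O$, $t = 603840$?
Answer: $\frac{73}{603840} \approx 0.00012089$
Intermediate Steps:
$\frac{V{\left(73 \right)}}{t} = \frac{73}{603840}$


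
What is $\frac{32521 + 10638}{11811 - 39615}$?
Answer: $- \frac{43159}{27804} \approx -1.5523$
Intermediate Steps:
$\frac{32521 + 10638}{11811 - 39615} = \frac{43159}{-27804} = 43159 \left(- \frac{1}{27804}\right) = - \frac{43159}{27804}$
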